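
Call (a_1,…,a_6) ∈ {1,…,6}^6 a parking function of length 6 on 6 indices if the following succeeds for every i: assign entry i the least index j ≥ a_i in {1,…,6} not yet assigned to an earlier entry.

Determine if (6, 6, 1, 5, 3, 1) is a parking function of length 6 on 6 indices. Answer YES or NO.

NO

Sorted: b = (1, 1, 3, 5, 6, 6).
  b_1=1 ≤ 1
  b_2=1 ≤ 2
  b_3=3 ≤ 3
  b_4=5 > 4
  fails at i=4 ⇒ NO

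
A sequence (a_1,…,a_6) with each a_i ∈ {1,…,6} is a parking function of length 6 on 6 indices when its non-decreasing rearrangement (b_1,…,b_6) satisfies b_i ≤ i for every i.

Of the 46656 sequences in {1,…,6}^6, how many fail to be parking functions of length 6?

|PF(6,6)| = (6−6+1)·(6+1)^(6−1) = 1×16807 = 16807
E.g. (3,5,6,3,4,6) → sorted (3,3,4,5,6,6): b_1=3>1, not a PF.
6^6 − 16807 = 46656 − 16807 = 29849

29849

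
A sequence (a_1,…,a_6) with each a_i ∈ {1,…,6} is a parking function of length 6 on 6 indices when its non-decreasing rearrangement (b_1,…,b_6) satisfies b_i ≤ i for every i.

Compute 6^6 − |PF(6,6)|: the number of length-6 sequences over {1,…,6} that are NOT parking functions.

|PF| = (6−6+1)·(6+1)^(6−1) = 1·16807 = 16807 (Pollak)
E.g. (6,5,5,5,6,5) → sorted (5,5,5,5,6,6): b_1=5>1, not a PF.
So 46656 − 16807 = 29849 fail.

29849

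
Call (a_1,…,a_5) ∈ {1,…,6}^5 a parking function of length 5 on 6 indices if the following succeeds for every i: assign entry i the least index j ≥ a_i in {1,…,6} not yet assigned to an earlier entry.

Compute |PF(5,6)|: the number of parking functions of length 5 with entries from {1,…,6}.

|PF| = (7−5)·7^(5−1) = 2 · 2401 = 4802 [KW]
Example (5,2,2,2,5) → sorted (2,2,2,5,5): b_i ≤ 1+i ∀i, a PF.

4802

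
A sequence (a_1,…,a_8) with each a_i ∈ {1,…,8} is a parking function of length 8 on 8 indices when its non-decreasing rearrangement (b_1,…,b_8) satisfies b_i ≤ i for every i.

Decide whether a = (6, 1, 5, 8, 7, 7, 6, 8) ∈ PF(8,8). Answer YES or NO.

Order a: b = (1, 5, 6, 6, 7, 7, 8, 8).
  b_1=1 ≤ 1
  b_2=5 > 2
  fails at i=2 ⇒ NO

NO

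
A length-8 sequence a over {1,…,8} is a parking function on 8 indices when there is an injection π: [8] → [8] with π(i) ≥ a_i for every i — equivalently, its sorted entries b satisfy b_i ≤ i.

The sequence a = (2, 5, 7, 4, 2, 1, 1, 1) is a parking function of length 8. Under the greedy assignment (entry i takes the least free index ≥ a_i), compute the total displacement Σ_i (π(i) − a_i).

Σπ(i) = 1+…+8 = 36; Σa = 2+5+7+4+2+1+1+1 = 23; disp = 36−23 = 13.

13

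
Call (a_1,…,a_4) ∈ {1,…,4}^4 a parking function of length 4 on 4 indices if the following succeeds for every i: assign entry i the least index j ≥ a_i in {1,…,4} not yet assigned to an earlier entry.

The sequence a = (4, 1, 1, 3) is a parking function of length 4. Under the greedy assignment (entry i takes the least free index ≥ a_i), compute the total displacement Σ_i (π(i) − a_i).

Σπ(i) = 1+…+4 = 10; Σa = 4+1+1+3 = 9; disp = 10−9 = 1.

1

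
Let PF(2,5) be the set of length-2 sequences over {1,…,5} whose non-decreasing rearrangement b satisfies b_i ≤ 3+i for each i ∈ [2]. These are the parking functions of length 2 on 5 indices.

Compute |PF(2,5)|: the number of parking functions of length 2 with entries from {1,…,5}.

#PF = (5+1−2)·(5+1)^{2−1} = 4×6 = 24 [KW]
Example (4,4) → sorted (4,4): b_i ≤ 3+i ∀i, a PF.

24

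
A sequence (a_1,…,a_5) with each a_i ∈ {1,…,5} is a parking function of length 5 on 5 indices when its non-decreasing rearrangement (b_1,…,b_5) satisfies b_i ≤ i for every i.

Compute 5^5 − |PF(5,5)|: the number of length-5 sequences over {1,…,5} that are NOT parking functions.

#PF = (5+1−5)·(5+1)^{5−1} = 1×1296 = 1296 (Konheim–Weiss)
One tuple (5,5,5,5,5) → sorted (5,5,5,5,5): b_1=5>1, not a PF.
Total 3125; non-PF = 3125−1296 = 1829

1829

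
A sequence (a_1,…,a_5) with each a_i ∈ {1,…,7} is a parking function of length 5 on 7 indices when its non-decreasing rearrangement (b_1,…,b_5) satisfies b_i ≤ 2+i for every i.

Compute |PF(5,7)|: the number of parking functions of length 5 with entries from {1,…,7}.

|PF(5,7)| = (8−5)·8^(5−1) = 3×4096 = 12288
One tuple (5,3,5,3,4) → sorted (3,3,4,5,5): b_i ≤ 2+i ∀i, a PF.

12288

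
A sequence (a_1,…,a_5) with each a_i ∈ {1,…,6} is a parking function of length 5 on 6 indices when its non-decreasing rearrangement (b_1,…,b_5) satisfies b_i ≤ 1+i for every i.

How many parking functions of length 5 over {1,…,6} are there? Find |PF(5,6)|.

Count = (6+1−5)·(6+1)^{5−1} = 2 · 2401 = 4802
E.g. (6,1,4,1,1) → sorted (1,1,1,4,6): b_i ≤ 1+i ∀i, a PF.

4802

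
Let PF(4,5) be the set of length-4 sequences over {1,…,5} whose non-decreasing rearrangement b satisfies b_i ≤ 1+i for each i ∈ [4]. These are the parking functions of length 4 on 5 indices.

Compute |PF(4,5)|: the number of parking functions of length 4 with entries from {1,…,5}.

432

Count = (6−4)·6^(4−1) = 2·216 = 432 [KW]
Example (2,1,2,4) → sorted (1,2,2,4): b_i ≤ 1+i ∀i, a PF.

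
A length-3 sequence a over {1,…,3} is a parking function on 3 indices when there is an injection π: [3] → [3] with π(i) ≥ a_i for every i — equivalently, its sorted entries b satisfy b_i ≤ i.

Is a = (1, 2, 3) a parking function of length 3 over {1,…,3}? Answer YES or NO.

YES

Rearranged: b = (1, 2, 3).
  b_1=1 ≤ 1
  b_2=2 ≤ 2
  b_3=3 ≤ 3
All bounds hold ⇒ YES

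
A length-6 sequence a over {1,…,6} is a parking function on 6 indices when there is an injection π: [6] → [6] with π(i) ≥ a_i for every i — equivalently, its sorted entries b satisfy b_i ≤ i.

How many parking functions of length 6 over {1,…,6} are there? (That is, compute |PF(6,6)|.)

#PF = (6−6+1)·(6+1)^(6−1) = 1 · 16807 = 16807 (Konheim–Weiss)
Example (5,1,3,2,2,4) → sorted (1,2,2,3,4,5): b_i ≤ i ∀i, a PF.

16807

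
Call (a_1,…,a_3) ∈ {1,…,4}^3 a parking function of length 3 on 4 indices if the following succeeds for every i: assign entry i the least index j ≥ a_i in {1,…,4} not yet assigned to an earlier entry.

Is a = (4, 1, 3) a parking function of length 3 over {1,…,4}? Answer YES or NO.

YES

Rearranged: b = (1, 3, 4).
  b_1=1 ≤ 2
  b_2=3 ≤ 3
  b_3=4 ≤ 4
All bounds hold ⇒ YES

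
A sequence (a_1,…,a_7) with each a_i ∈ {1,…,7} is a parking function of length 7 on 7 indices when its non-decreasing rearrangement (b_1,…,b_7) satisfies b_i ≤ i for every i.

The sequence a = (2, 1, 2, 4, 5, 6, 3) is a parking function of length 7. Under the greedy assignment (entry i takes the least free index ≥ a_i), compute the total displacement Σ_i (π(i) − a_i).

5

Σπ = 7·8/2 = 28 (π permutes [7]); Σa = 2+1+2+4+5+6+3 = 23; disp = 28−23 = 5.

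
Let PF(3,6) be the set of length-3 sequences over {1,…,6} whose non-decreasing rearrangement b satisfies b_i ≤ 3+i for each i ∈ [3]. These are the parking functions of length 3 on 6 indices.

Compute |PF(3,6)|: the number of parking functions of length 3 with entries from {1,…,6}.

#PF = (7−3)·7^(3−1) = 4 · 49 = 196 (Pollak)
One tuple (2,3,6) → sorted (2,3,6): b_i ≤ 3+i ∀i, a PF.

196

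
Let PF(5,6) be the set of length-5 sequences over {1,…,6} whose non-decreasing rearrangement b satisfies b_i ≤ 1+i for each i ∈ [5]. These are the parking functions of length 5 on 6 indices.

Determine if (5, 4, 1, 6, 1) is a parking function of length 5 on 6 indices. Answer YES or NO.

Rearranged: b = (1, 1, 4, 5, 6).
  b_1=1 ≤ 2
  b_2=1 ≤ 3
  b_3=4 ≤ 4
  b_4=5 ≤ 5
  b_5=6 ≤ 6
All bounds hold ⇒ YES

YES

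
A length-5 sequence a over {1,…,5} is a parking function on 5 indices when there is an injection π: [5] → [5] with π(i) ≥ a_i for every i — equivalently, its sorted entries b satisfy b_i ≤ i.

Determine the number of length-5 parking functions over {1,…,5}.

#PF = 1·6^4 = 1·1296 = 1296 [KW]
One tuple (1,1,5,2,1) → sorted (1,1,1,2,5): b_i ≤ i ∀i, a PF.

1296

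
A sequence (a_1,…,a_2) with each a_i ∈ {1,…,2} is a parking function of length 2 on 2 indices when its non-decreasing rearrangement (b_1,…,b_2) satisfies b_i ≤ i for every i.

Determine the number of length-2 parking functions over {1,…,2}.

3

|PF(2,2)| = (2+1−2)·(2+1)^{2−1} = 1·3 = 3 [KW]
One tuple (1,2) → sorted (1,2): b_i ≤ i ∀i, a PF.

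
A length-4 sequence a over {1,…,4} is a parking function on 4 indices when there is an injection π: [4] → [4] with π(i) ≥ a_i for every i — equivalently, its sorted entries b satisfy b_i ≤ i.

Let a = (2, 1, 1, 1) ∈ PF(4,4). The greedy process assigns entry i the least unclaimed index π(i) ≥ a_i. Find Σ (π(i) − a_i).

5

Σπ = 10 ({1..4} each once); Σa = 2+1+1+1 = 5; disp = 10−5 = 5.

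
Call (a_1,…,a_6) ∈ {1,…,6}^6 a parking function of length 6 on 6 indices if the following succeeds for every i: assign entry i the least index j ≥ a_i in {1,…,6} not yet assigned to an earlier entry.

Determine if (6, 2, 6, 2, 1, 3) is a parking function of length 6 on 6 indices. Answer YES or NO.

NO

Sorted: b = (1, 2, 2, 3, 6, 6).
  b_1=1 ≤ 1
  b_2=2 ≤ 2
  b_3=2 ≤ 3
  b_4=3 ≤ 4
  b_5=6 > 5
  fails at i=5 ⇒ NO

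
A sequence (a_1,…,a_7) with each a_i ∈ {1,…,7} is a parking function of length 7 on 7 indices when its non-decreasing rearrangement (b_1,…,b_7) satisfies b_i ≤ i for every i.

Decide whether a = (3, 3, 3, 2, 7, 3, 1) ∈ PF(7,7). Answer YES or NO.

Rearranged: b = (1, 2, 3, 3, 3, 3, 7).
  b_1=1 ≤ 1
  b_2=2 ≤ 2
  b_3=3 ≤ 3
  b_4=3 ≤ 4
  b_5=3 ≤ 5
  b_6=3 ≤ 6
  b_7=7 ≤ 7
All bounds hold ⇒ YES

YES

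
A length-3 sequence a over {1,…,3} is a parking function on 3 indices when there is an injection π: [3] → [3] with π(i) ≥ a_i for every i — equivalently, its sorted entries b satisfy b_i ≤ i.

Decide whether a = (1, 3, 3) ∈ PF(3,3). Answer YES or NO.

Order a: b = (1, 3, 3).
  b_1=1 ≤ 1
  b_2=3 > 2
  fails at i=2 ⇒ NO

NO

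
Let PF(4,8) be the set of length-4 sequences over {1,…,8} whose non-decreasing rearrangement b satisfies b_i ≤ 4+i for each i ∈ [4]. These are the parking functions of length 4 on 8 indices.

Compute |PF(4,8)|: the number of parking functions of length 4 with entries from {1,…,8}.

3645

|PF| = (9−4)·9^(4−1) = 5·729 = 3645 (Pollak)
E.g. (7,8,2,5) → sorted (2,5,7,8): b_i ≤ 4+i ∀i, a PF.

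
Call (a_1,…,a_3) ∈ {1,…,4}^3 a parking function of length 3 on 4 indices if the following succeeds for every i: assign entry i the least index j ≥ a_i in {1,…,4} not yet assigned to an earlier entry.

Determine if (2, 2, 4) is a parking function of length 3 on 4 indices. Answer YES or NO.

Order a: b = (2, 2, 4).
  b_1=2 ≤ 2
  b_2=2 ≤ 3
  b_3=4 ≤ 4
All bounds hold ⇒ YES

YES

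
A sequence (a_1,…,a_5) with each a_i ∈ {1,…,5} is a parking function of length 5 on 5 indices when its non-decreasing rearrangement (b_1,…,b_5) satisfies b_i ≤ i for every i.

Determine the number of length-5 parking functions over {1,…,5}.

1296

|PF(5,5)| = (5−5+1)·(5+1)^(5−1) = 1×1296 = 1296 (Pollak)
E.g. (4,1,3,1,5) → sorted (1,1,3,4,5): b_i ≤ i ∀i, a PF.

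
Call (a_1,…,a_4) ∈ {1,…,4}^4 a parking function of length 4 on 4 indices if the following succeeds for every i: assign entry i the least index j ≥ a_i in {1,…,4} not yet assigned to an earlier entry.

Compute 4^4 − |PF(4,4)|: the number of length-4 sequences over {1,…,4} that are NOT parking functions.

|PF(4,4)| = (5−4)·5^(4−1) = 1×125 = 125 [KW]
Example (2,2,3,4) → sorted (2,2,3,4): b_1=2>1, not a PF.
Total 256; non-PF = 256−125 = 131

131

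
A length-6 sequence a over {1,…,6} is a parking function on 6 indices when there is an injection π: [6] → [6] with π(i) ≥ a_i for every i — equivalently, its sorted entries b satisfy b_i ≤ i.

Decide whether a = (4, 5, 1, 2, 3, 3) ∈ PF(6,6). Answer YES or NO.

Order a: b = (1, 2, 3, 3, 4, 5).
  b_1=1 ≤ 1
  b_2=2 ≤ 2
  b_3=3 ≤ 3
  b_4=3 ≤ 4
  b_5=4 ≤ 5
  b_6=5 ≤ 6
All bounds hold ⇒ YES

YES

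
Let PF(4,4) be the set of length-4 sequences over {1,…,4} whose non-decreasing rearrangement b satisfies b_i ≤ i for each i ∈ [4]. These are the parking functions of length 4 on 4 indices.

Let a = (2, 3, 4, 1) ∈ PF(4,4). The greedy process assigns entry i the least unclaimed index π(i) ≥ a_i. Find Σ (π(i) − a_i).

Σπ = 10 ({1..4} each once); Σa = 2+3+4+1 = 10; disp = 10−10 = 0.

0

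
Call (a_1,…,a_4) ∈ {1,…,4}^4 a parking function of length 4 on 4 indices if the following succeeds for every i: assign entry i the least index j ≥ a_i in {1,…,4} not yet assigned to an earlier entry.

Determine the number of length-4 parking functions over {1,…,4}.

125

#PF = (5−4)·5^(4−1) = 1·125 = 125
One tuple (1,3,3,1) → sorted (1,1,3,3): b_i ≤ i ∀i, a PF.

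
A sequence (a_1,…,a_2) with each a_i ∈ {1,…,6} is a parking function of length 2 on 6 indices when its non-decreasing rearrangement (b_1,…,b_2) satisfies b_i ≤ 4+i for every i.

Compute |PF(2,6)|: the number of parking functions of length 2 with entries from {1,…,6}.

35

#PF = (7−2)·7^(2−1) = 5×7 = 35 [KW]
One tuple (5,1) → sorted (1,5): b_i ≤ 4+i ∀i, a PF.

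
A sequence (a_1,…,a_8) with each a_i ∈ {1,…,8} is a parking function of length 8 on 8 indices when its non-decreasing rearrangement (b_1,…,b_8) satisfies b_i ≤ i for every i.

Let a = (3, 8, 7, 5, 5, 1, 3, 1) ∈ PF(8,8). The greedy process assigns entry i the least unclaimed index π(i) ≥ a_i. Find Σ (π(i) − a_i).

Σπ = 36 ({1..8} each once); Σa = 3+8+7+5+5+1+3+1 = 33; disp = 36−33 = 3.

3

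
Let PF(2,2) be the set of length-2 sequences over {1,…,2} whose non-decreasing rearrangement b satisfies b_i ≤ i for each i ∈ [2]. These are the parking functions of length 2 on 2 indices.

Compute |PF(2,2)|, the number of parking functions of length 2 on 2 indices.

3

Count = (2+1−2)·(2+1)^{2−1} = 1×3 = 3 (Konheim–Weiss)
Check (1,1) → sorted (1,1): b_i ≤ i ∀i, a PF.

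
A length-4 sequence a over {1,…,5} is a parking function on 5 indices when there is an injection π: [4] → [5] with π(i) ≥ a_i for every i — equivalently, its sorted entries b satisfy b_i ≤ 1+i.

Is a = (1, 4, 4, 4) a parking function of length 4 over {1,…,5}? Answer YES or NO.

Sorted: b = (1, 4, 4, 4).
  b_1=1 ≤ 2
  b_2=4 > 3
  fails at i=2 ⇒ NO

NO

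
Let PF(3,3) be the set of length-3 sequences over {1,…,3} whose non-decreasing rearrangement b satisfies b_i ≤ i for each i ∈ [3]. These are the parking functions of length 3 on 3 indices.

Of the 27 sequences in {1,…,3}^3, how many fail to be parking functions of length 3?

11

#PF = 1·4^2 = 1·16 = 16 [KW]
Check (3,2,2) → sorted (2,2,3): b_1=2>1, not a PF.
3^3 − 16 = 27 − 16 = 11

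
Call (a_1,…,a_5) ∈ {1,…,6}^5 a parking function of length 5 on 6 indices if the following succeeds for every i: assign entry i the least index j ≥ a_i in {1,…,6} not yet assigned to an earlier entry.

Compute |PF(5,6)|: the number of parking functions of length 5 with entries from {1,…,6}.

|PF| = (6−5+1)·(6+1)^(5−1) = 2·2401 = 4802 (Konheim–Weiss)
One tuple (2,3,3,5,1) → sorted (1,2,3,3,5): b_i ≤ 1+i ∀i, a PF.

4802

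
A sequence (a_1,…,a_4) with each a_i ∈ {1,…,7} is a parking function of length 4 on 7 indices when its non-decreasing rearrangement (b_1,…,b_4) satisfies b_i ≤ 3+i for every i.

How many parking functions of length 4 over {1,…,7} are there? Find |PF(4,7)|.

2048

|PF| = (7−4+1)·(7+1)^(4−1) = 4 · 512 = 2048 (Konheim–Weiss)
Example (7,1,5,1) → sorted (1,1,5,7): b_i ≤ 3+i ∀i, a PF.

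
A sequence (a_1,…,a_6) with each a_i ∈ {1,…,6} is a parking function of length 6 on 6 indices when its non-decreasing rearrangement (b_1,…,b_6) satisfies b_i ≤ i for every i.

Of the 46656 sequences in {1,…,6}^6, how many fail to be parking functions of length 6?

|PF| = (7−6)·7^(6−1) = 1·16807 = 16807 (Pollak)
One tuple (5,5,5,6,6,4) → sorted (4,5,5,5,6,6): b_1=4>1, not a PF.
6^6 − 16807 = 46656 − 16807 = 29849

29849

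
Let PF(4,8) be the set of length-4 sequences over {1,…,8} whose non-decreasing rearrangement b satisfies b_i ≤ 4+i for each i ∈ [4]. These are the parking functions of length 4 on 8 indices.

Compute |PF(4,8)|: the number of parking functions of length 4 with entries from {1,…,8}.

3645

|PF(4,8)| = (8−4+1)·(8+1)^(4−1) = 5×729 = 3645 (Pollak)
Example (2,2,5,3) → sorted (2,2,3,5): b_i ≤ 4+i ∀i, a PF.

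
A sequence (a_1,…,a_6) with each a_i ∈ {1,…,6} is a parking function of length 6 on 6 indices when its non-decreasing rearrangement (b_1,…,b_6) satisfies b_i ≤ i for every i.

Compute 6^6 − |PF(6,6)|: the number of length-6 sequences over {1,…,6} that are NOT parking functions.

|PF| = (7−6)·7^(6−1) = 1 · 16807 = 16807
E.g. (3,6,6,4,4,6) → sorted (3,4,4,6,6,6): b_1=3>1, not a PF.
6^6 − 16807 = 46656 − 16807 = 29849

29849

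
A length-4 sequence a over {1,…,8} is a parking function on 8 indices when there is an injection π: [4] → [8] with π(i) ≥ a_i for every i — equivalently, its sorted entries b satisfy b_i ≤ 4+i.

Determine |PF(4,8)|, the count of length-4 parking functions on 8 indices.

3645

Count = (9−4)·9^(4−1) = 5 · 729 = 3645
Check (7,7,4,2) → sorted (2,4,7,7): b_i ≤ 4+i ∀i, a PF.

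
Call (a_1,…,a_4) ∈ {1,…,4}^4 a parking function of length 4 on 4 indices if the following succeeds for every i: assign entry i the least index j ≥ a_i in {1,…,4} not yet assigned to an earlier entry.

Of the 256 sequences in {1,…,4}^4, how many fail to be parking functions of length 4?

|PF(4,4)| = (5−4)·5^(4−1) = 1·125 = 125 (Konheim–Weiss)
E.g. (4,2,4,4) → sorted (2,4,4,4): b_1=2>1, not a PF.
Total 256; non-PF = 256−125 = 131

131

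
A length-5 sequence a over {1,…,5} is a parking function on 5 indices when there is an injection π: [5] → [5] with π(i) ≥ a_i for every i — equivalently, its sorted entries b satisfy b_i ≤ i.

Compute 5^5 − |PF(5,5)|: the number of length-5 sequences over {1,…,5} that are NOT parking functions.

|PF(5,5)| = 1·6^4 = 1×1296 = 1296 (Pollak)
Check (5,4,2,4,5) → sorted (2,4,4,5,5): b_1=2>1, not a PF.
So 3125 − 1296 = 1829 fail.

1829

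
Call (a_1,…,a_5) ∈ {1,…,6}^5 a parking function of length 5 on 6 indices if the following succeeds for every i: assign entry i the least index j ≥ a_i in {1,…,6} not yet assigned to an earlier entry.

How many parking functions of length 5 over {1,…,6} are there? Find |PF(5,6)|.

4802

|PF| = (6+1−5)·(6+1)^{5−1} = 2·2401 = 4802
E.g. (2,5,2,2,6) → sorted (2,2,2,5,6): b_i ≤ 1+i ∀i, a PF.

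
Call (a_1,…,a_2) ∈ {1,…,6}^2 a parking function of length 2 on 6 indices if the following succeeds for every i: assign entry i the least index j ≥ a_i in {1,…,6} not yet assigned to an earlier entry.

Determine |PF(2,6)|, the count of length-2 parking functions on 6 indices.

Count = 5·7^1 = 5·7 = 35 (Konheim–Weiss)
E.g. (4,2) → sorted (2,4): b_i ≤ 4+i ∀i, a PF.

35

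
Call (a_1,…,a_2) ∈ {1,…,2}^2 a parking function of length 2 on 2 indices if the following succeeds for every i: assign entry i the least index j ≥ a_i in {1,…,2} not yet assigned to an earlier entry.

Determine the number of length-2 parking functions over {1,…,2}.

3

|PF| = (2+1−2)·(2+1)^{2−1} = 1·3 = 3 (Pollak)
Example (2,1) → sorted (1,2): b_i ≤ i ∀i, a PF.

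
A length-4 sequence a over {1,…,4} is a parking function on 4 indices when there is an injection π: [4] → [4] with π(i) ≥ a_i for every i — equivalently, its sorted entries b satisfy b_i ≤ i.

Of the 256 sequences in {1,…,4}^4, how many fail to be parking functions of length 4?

|PF(4,4)| = (4−4+1)·(4+1)^(4−1) = 1·125 = 125
Check (3,3,3,3) → sorted (3,3,3,3): b_1=3>1, not a PF.
4^4 − 125 = 256 − 125 = 131

131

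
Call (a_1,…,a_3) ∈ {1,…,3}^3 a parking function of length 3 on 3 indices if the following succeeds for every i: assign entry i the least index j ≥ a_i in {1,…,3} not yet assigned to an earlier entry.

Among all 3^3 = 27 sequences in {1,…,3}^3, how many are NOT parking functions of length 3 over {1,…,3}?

|PF| = 1·4^2 = 1×16 = 16 (Pollak)
One tuple (3,3,2) → sorted (2,3,3): b_1=2>1, not a PF.
Total 27; non-PF = 27−16 = 11

11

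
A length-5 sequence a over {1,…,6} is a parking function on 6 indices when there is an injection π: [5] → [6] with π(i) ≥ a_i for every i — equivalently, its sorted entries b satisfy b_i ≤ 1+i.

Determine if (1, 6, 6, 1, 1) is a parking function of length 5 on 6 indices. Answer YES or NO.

Order a: b = (1, 1, 1, 6, 6).
  b_1=1 ≤ 2
  b_2=1 ≤ 3
  b_3=1 ≤ 4
  b_4=6 > 5
  fails at i=4 ⇒ NO

NO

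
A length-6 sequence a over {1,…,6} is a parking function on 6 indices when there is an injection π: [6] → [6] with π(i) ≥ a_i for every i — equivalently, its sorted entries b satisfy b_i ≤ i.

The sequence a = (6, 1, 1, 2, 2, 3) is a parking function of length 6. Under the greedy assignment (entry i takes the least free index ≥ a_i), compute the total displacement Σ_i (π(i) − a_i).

Σπ = 6·7/2 = 21 (π permutes [6]); Σa = 6+1+1+2+2+3 = 15; disp = 21−15 = 6.

6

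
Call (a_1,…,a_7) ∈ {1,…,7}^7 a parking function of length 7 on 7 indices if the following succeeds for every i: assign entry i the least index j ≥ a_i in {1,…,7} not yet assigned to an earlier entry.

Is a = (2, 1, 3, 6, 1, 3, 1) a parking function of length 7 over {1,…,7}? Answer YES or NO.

YES

Rearranged: b = (1, 1, 1, 2, 3, 3, 6).
  b_1=1 ≤ 1
  b_2=1 ≤ 2
  b_3=1 ≤ 3
  b_4=2 ≤ 4
  b_5=3 ≤ 5
  b_6=3 ≤ 6
  b_7=6 ≤ 7
All bounds hold ⇒ YES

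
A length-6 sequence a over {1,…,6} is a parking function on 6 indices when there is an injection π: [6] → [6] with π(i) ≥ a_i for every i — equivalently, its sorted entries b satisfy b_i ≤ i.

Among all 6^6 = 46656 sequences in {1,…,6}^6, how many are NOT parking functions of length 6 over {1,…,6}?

29849

|PF| = (6+1−6)·(6+1)^{6−1} = 1·16807 = 16807 [KW]
E.g. (6,5,3,3,5,5) → sorted (3,3,5,5,5,6): b_1=3>1, not a PF.
Total 46656; non-PF = 46656−16807 = 29849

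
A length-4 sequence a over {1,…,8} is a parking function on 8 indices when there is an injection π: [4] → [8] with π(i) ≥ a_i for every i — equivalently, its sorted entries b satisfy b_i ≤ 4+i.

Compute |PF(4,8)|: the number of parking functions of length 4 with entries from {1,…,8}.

Count = (8+1−4)·(8+1)^{4−1} = 5 · 729 = 3645
Check (6,4,4,5) → sorted (4,4,5,6): b_i ≤ 4+i ∀i, a PF.

3645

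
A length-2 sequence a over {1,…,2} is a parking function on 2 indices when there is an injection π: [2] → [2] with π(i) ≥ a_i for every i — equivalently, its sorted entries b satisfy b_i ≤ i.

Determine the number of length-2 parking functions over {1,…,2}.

3

|PF(2,2)| = (2−2+1)·(2+1)^(2−1) = 1 · 3 = 3
Check (1,2) → sorted (1,2): b_i ≤ i ∀i, a PF.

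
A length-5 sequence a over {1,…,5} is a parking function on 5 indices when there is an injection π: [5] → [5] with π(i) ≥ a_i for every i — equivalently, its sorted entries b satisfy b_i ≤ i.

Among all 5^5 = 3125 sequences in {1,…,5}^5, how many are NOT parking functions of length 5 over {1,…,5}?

1829

|PF| = (5−5+1)·(5+1)^(5−1) = 1 · 1296 = 1296 (Konheim–Weiss)
Check (5,5,5,4,2) → sorted (2,4,5,5,5): b_1=2>1, not a PF.
Total 3125; non-PF = 3125−1296 = 1829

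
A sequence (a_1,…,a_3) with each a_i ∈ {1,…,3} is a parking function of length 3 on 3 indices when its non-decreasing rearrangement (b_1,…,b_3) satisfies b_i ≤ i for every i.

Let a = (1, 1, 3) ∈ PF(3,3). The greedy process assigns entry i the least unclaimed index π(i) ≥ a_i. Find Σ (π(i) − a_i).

1

Σπ(i) = 1+…+3 = 6; Σa = 1+1+3 = 5; disp = 6−5 = 1.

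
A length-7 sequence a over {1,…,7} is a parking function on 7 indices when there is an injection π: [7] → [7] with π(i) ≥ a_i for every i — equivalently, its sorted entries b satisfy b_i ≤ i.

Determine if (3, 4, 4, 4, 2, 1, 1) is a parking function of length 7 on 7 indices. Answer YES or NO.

YES

Rearranged: b = (1, 1, 2, 3, 4, 4, 4).
  b_1=1 ≤ 1
  b_2=1 ≤ 2
  b_3=2 ≤ 3
  b_4=3 ≤ 4
  b_5=4 ≤ 5
  b_6=4 ≤ 6
  b_7=4 ≤ 7
All bounds hold ⇒ YES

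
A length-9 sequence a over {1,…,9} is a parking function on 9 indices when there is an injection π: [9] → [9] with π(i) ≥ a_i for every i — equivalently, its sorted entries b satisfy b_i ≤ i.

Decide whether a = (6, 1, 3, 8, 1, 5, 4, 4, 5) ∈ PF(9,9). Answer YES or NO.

YES

Order a: b = (1, 1, 3, 4, 4, 5, 5, 6, 8).
  b_1=1 ≤ 1
  b_2=1 ≤ 2
  b_3=3 ≤ 3
  b_4=4 ≤ 4
  b_5=4 ≤ 5
  b_6=5 ≤ 6
  b_7=5 ≤ 7
  b_8=6 ≤ 8
  b_9=8 ≤ 9
All bounds hold ⇒ YES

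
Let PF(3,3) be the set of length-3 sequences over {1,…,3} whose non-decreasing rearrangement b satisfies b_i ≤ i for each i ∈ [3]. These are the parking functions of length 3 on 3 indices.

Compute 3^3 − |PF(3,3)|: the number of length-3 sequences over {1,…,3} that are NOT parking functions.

|PF| = (3+1−3)·(3+1)^{3−1} = 1 · 16 = 16 [KW]
E.g. (1,3,3) → sorted (1,3,3): b_2=3>2, not a PF.
Total 27; non-PF = 27−16 = 11

11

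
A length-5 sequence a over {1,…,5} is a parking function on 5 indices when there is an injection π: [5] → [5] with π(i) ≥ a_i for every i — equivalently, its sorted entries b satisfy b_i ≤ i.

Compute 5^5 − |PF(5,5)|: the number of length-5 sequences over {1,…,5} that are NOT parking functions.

|PF| = 1·6^4 = 1·1296 = 1296 (Konheim–Weiss)
One tuple (5,3,4,4,2) → sorted (2,3,4,4,5): b_1=2>1, not a PF.
So 3125 − 1296 = 1829 fail.

1829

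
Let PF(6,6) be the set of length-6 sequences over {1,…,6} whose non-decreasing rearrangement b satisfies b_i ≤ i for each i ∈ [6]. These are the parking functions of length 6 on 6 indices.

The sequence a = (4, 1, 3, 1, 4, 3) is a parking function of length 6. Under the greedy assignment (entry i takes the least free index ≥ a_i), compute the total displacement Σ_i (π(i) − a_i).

Σπ = 6·7/2 = 21 (π permutes [6]); Σa = 4+1+3+1+4+3 = 16; disp = 21−16 = 5.

5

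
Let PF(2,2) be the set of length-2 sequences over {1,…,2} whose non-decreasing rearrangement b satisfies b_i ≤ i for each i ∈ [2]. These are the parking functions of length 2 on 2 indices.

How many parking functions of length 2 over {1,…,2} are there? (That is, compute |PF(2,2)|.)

3

#PF = 1·3^1 = 1·3 = 3 (Konheim–Weiss)
E.g. (1,1) → sorted (1,1): b_i ≤ i ∀i, a PF.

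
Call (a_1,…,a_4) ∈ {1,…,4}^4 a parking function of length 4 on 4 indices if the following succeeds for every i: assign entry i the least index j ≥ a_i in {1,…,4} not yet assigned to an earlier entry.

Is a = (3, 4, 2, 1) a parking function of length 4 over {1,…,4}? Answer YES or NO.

YES

Sorted: b = (1, 2, 3, 4).
  b_1=1 ≤ 1
  b_2=2 ≤ 2
  b_3=3 ≤ 3
  b_4=4 ≤ 4
All bounds hold ⇒ YES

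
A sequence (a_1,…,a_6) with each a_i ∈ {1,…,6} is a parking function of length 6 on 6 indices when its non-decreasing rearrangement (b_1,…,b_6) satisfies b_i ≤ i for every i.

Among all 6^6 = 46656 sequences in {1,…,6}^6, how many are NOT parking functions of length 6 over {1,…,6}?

#PF = 1·7^5 = 1×16807 = 16807
One tuple (3,6,5,6,3,6) → sorted (3,3,5,6,6,6): b_1=3>1, not a PF.
6^6 − 16807 = 46656 − 16807 = 29849

29849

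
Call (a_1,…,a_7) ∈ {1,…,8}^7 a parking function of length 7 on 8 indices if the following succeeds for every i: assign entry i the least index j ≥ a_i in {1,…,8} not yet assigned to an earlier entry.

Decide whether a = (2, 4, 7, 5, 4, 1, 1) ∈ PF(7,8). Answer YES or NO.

Sorted: b = (1, 1, 2, 4, 4, 5, 7).
  b_1=1 ≤ 2
  b_2=1 ≤ 3
  b_3=2 ≤ 4
  b_4=4 ≤ 5
  b_5=4 ≤ 6
  b_6=5 ≤ 7
  b_7=7 ≤ 8
All bounds hold ⇒ YES

YES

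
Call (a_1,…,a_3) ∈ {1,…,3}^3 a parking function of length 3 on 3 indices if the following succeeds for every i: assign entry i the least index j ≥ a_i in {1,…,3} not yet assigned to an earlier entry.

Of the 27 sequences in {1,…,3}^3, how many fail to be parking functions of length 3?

|PF(3,3)| = (3−3+1)·(3+1)^(3−1) = 1 · 16 = 16 (Konheim–Weiss)
One tuple (3,3,2) → sorted (2,3,3): b_1=2>1, not a PF.
So 27 − 16 = 11 fail.

11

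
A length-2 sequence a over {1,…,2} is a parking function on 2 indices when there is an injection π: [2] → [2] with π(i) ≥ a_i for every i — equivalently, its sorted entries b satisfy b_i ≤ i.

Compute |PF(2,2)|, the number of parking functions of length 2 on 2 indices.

|PF(2,2)| = (2−2+1)·(2+1)^(2−1) = 1 · 3 = 3 (Pollak)
Example (1,2) → sorted (1,2): b_i ≤ i ∀i, a PF.

3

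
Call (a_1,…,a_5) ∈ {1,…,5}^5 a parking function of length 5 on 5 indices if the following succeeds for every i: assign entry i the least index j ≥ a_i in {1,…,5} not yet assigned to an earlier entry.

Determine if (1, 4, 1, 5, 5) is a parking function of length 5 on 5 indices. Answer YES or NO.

Order a: b = (1, 1, 4, 5, 5).
  b_1=1 ≤ 1
  b_2=1 ≤ 2
  b_3=4 > 3
  fails at i=3 ⇒ NO

NO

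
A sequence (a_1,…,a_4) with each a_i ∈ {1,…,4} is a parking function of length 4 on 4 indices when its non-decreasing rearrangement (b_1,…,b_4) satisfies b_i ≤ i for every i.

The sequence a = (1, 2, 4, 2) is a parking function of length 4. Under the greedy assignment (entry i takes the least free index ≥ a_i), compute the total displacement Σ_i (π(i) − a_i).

1

Σπ(i) = 1+…+4 = 10; Σa = 1+2+4+2 = 9; disp = 10−9 = 1.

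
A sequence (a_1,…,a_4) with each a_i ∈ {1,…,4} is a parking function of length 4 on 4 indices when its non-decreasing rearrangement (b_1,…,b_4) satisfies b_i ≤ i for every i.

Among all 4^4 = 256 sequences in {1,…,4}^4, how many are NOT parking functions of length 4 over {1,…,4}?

131

|PF(4,4)| = (4+1−4)·(4+1)^{4−1} = 1·125 = 125 [KW]
Check (2,3,3,4) → sorted (2,3,3,4): b_1=2>1, not a PF.
Total 256; non-PF = 256−125 = 131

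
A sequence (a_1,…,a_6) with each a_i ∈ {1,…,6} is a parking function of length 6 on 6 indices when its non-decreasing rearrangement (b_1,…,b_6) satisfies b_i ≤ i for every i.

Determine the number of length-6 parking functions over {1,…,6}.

|PF(6,6)| = (7−6)·7^(6−1) = 1 · 16807 = 16807 (Pollak)
Check (5,3,1,4,2,3) → sorted (1,2,3,3,4,5): b_i ≤ i ∀i, a PF.

16807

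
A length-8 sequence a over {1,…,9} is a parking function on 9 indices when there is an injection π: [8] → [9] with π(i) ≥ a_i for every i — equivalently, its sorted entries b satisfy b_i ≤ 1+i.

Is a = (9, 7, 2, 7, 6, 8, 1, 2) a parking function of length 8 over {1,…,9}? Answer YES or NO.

NO

Sorted: b = (1, 2, 2, 6, 7, 7, 8, 9).
  b_1=1 ≤ 2
  b_2=2 ≤ 3
  b_3=2 ≤ 4
  b_4=6 > 5
  fails at i=4 ⇒ NO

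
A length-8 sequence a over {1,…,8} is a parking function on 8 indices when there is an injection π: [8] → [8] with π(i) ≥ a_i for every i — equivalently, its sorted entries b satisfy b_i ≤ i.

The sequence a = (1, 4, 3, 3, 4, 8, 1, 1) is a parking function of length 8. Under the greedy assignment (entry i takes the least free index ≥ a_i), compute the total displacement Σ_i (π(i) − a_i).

Σπ = 36 ({1..8} each once); Σa = 1+4+3+3+4+8+1+1 = 25; disp = 36−25 = 11.

11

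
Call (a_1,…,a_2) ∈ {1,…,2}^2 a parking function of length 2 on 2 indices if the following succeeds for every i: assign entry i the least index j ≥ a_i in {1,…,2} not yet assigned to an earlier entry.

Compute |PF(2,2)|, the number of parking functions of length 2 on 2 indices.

3

|PF(2,2)| = 1·3^1 = 1×3 = 3
Example (1,1) → sorted (1,1): b_i ≤ i ∀i, a PF.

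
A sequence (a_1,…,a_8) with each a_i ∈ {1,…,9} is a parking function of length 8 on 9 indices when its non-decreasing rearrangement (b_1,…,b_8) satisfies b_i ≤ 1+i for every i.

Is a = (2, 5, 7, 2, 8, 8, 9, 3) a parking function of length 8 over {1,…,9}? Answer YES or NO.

Order a: b = (2, 2, 3, 5, 7, 8, 8, 9).
  b_1=2 ≤ 2
  b_2=2 ≤ 3
  b_3=3 ≤ 4
  b_4=5 ≤ 5
  b_5=7 > 6
  fails at i=5 ⇒ NO

NO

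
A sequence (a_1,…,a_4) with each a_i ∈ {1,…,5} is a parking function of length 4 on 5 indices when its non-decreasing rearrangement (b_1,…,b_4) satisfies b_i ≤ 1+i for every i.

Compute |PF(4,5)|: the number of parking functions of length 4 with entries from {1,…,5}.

432

|PF| = (5−4+1)·(5+1)^(4−1) = 2 · 216 = 432 [KW]
Example (1,1,5,3) → sorted (1,1,3,5): b_i ≤ 1+i ∀i, a PF.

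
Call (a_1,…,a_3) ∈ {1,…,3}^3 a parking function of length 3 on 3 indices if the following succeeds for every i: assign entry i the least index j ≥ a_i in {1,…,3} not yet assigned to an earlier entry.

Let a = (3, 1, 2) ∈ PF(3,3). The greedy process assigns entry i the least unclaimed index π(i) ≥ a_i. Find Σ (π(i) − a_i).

0

Σπ(i) = 1+…+3 = 6; Σa = 3+1+2 = 6; disp = 6−6 = 0.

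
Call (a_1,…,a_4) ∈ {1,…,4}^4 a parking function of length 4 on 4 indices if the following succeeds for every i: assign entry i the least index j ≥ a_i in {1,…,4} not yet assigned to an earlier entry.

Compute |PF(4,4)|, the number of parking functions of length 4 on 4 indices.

125

Count = (4−4+1)·(4+1)^(4−1) = 1×125 = 125 (Pollak)
Check (1,3,3,2) → sorted (1,2,3,3): b_i ≤ i ∀i, a PF.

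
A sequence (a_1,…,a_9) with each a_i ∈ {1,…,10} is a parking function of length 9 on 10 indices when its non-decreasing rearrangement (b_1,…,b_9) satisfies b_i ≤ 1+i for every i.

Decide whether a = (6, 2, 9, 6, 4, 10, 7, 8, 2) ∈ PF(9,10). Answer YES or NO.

Sorted: b = (2, 2, 4, 6, 6, 7, 8, 9, 10).
  b_1=2 ≤ 2
  b_2=2 ≤ 3
  b_3=4 ≤ 4
  b_4=6 > 5
  fails at i=4 ⇒ NO

NO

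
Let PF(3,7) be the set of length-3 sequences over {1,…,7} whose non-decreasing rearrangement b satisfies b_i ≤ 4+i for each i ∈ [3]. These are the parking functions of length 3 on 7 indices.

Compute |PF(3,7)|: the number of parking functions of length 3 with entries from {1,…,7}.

#PF = (8−3)·8^(3−1) = 5×64 = 320 (Pollak)
E.g. (6,2,2) → sorted (2,2,6): b_i ≤ 4+i ∀i, a PF.

320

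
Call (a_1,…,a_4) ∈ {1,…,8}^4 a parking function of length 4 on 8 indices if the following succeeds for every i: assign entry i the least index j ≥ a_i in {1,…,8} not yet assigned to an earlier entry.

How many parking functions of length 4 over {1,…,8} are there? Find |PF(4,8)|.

3645

Count = (9−4)·9^(4−1) = 5 · 729 = 3645 (Pollak)
E.g. (4,7,5,5) → sorted (4,5,5,7): b_i ≤ 4+i ∀i, a PF.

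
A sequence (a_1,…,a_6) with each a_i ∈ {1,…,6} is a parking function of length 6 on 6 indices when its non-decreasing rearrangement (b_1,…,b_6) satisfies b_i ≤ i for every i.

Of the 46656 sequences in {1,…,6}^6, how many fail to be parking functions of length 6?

#PF = (6−6+1)·(6+1)^(6−1) = 1 · 16807 = 16807
Check (6,6,5,6,3,5) → sorted (3,5,5,6,6,6): b_1=3>1, not a PF.
6^6 − 16807 = 46656 − 16807 = 29849

29849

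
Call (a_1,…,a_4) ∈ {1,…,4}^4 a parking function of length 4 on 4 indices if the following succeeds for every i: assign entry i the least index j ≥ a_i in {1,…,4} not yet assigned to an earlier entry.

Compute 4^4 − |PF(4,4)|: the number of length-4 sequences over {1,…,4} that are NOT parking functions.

131

|PF| = (4+1−4)·(4+1)^{4−1} = 1 · 125 = 125 (Pollak)
One tuple (3,3,3,3) → sorted (3,3,3,3): b_1=3>1, not a PF.
4^4 − 125 = 256 − 125 = 131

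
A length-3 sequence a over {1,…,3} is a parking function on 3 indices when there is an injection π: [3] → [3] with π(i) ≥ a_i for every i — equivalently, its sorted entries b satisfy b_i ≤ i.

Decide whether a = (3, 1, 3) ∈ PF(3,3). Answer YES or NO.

Order a: b = (1, 3, 3).
  b_1=1 ≤ 1
  b_2=3 > 2
  fails at i=2 ⇒ NO

NO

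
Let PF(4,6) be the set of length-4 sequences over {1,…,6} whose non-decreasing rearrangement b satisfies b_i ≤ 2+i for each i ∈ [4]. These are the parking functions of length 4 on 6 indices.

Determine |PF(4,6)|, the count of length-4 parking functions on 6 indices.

1029

|PF(4,6)| = (6+1−4)·(6+1)^{4−1} = 3·343 = 1029 (Konheim–Weiss)
Check (5,3,1,1) → sorted (1,1,3,5): b_i ≤ 2+i ∀i, a PF.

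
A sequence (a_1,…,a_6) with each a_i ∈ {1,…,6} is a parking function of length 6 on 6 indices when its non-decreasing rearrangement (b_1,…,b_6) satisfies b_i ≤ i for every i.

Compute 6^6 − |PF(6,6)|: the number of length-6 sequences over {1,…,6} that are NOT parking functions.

Count = (6+1−6)·(6+1)^{6−1} = 1×16807 = 16807 (Konheim–Weiss)
Check (2,3,3,6,5,4) → sorted (2,3,3,4,5,6): b_1=2>1, not a PF.
6^6 − 16807 = 46656 − 16807 = 29849

29849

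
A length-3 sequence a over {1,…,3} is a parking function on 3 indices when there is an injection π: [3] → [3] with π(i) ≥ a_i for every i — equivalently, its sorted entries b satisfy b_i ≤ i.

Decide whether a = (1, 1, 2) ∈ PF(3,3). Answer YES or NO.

Order a: b = (1, 1, 2).
  b_1=1 ≤ 1
  b_2=1 ≤ 2
  b_3=2 ≤ 3
All bounds hold ⇒ YES

YES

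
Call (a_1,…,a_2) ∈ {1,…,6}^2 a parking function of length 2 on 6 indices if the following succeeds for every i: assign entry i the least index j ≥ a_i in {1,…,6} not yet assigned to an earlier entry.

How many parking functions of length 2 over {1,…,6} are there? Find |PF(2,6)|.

35

Count = (6−2+1)·(6+1)^(2−1) = 5·7 = 35 (Pollak)
Example (2,1) → sorted (1,2): b_i ≤ 4+i ∀i, a PF.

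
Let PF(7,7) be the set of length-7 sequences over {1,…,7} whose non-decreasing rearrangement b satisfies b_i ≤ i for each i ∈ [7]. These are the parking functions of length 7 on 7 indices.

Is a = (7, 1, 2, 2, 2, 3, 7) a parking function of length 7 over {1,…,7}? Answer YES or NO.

NO

Order a: b = (1, 2, 2, 2, 3, 7, 7).
  b_1=1 ≤ 1
  b_2=2 ≤ 2
  b_3=2 ≤ 3
  b_4=2 ≤ 4
  b_5=3 ≤ 5
  b_6=7 > 6
  fails at i=6 ⇒ NO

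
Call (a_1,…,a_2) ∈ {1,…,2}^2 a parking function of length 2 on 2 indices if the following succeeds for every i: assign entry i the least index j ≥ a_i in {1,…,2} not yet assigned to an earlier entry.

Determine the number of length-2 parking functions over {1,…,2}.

3

|PF(2,2)| = (3−2)·3^(2−1) = 1×3 = 3
Example (1,1) → sorted (1,1): b_i ≤ i ∀i, a PF.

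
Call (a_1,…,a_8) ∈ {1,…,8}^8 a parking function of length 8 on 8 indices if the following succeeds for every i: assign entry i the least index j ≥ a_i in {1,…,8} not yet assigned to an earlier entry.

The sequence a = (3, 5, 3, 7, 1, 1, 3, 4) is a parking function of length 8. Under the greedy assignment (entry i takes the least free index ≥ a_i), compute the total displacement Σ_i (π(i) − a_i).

Σπ = 36 ({1..8} each once); Σa = 3+5+3+7+1+1+3+4 = 27; disp = 36−27 = 9.

9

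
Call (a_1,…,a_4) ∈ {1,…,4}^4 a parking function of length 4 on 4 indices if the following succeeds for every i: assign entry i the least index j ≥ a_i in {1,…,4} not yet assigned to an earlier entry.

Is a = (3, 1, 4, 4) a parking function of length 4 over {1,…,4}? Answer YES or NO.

Rearranged: b = (1, 3, 4, 4).
  b_1=1 ≤ 1
  b_2=3 > 2
  fails at i=2 ⇒ NO

NO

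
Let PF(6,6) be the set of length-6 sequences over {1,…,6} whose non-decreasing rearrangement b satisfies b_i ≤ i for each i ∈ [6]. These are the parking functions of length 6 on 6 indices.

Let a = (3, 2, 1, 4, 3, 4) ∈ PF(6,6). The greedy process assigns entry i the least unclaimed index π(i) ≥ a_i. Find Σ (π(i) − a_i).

4

Σπ = 21 ({1..6} each once); Σa = 3+2+1+4+3+4 = 17; disp = 21−17 = 4.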